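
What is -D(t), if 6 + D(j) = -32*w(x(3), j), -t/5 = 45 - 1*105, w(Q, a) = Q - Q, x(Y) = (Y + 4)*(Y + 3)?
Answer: 6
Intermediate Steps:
x(Y) = (3 + Y)*(4 + Y) (x(Y) = (4 + Y)*(3 + Y) = (3 + Y)*(4 + Y))
w(Q, a) = 0
t = 300 (t = -5*(45 - 1*105) = -5*(45 - 105) = -5*(-60) = 300)
D(j) = -6 (D(j) = -6 - 32*0 = -6 + 0 = -6)
-D(t) = -1*(-6) = 6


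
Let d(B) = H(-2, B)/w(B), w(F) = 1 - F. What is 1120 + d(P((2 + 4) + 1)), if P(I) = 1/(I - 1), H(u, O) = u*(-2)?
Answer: 5624/5 ≈ 1124.8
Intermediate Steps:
H(u, O) = -2*u
P(I) = 1/(-1 + I)
d(B) = 4/(1 - B) (d(B) = (-2*(-2))/(1 - B) = 4/(1 - B))
1120 + d(P((2 + 4) + 1)) = 1120 - 4/(-1 + 1/(-1 + ((2 + 4) + 1))) = 1120 - 4/(-1 + 1/(-1 + (6 + 1))) = 1120 - 4/(-1 + 1/(-1 + 7)) = 1120 - 4/(-1 + 1/6) = 1120 - 4/(-5/6) = 1120 - 4*(-6/5) = 1120 + 24/5 = 5624/5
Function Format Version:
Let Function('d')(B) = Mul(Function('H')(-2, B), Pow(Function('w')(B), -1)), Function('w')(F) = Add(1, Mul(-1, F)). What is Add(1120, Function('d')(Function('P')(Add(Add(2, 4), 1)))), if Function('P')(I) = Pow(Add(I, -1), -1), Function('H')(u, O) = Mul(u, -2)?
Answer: Rational(5624, 5) ≈ 1124.8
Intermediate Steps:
Function('H')(u, O) = Mul(-2, u)
Function('P')(I) = Pow(Add(-1, I), -1)
Function('d')(B) = Mul(4, Pow(Add(1, Mul(-1, B)), -1)) (Function('d')(B) = Mul(Mul(-2, -2), Pow(Add(1, Mul(-1, B)), -1)) = Mul(4, Pow(Add(1, Mul(-1, B)), -1)))
Add(1120, Function('d')(Function('P')(Add(Add(2, 4), 1)))) = Add(1120, Mul(-4, Pow(Add(-1, Pow(Add(-1, Add(Add(2, 4), 1)), -1)), -1))) = Add(1120, Mul(-4, Pow(Add(-1, Pow(Add(-1, Add(6, 1)), -1)), -1))) = Add(1120, Mul(-4, Pow(Add(-1, Pow(Add(-1, 7), -1)), -1))) = Add(1120, Mul(-4, Pow(Add(-1, Pow(6, -1)), -1))) = Add(1120, Mul(-4, Pow(Add(-1, Rational(1, 6)), -1))) = Add(1120, Mul(-4, Pow(Rational(-5, 6), -1))) = Add(1120, Mul(-4, Rational(-6, 5))) = Add(1120, Rational(24, 5)) = Rational(5624, 5)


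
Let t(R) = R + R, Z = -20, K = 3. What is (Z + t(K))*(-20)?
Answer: 280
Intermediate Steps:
t(R) = 2*R
(Z + t(K))*(-20) = (-20 + 2*3)*(-20) = (-20 + 6)*(-20) = -14*(-20) = 280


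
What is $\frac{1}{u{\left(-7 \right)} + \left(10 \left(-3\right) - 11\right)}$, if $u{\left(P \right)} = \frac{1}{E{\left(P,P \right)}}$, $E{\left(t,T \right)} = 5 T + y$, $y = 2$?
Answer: $- \frac{33}{1354} \approx -0.024372$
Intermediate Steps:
$E{\left(t,T \right)} = 2 + 5 T$ ($E{\left(t,T \right)} = 5 T + 2 = 2 + 5 T$)
$u{\left(P \right)} = \frac{1}{2 + 5 P}$
$\frac{1}{u{\left(-7 \right)} + \left(10 \left(-3\right) - 11\right)} = \frac{1}{\frac{1}{2 + 5 \left(-7\right)} + \left(10 \left(-3\right) - 11\right)} = \frac{1}{\frac{1}{2 - 35} - 41} = \frac{1}{\frac{1}{-33} - 41} = \frac{1}{- \frac{1}{33} - 41} = \frac{1}{- \frac{1354}{33}} = - \frac{33}{1354}$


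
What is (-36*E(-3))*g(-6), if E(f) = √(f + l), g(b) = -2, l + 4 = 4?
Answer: 72*I*√3 ≈ 124.71*I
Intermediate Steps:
l = 0 (l = -4 + 4 = 0)
E(f) = √f (E(f) = √(f + 0) = √f)
(-36*E(-3))*g(-6) = -36*I*√3*(-2) = 72*I*√3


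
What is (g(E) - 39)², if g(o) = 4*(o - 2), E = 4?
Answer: 961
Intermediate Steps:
g(o) = -8 + 4*o (g(o) = 4*(-2 + o) = -8 + 4*o)
(g(E) - 39)² = ((-8 + 4*4) - 39)² = ((-8 + 16) - 39)² = (8 - 39)² = (-31)² = 961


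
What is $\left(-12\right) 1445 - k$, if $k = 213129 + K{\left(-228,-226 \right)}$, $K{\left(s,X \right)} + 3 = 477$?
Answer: $-230943$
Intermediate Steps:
$K{\left(s,X \right)} = 474$ ($K{\left(s,X \right)} = -3 + 477 = 474$)
$k = 213603$ ($k = 213129 + 474 = 213603$)
$\left(-12\right) 1445 - k = \left(-12\right) 1445 - 213603 = -17340 - 213603 = -230943$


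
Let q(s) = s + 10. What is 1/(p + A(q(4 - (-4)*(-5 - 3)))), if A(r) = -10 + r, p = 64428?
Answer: 1/64400 ≈ 1.5528e-5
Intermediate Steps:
q(s) = 10 + s
1/(p + A(q(4 - (-4)*(-5 - 3)))) = 1/(64428 + (-10 + (10 + (4 - (-4)*(-5 - 3))))) = 1/(64428 + (-10 + (10 + (4 - (-4)*(-8))))) = 1/(64428 + (-10 + (10 + (4 - 1*32)))) = 1/(64428 + (-10 + (10 + (4 - 32)))) = 1/(64428 + (-10 + (10 - 28))) = 1/(64428 + (-10 - 18)) = 1/(64428 - 28) = 1/64400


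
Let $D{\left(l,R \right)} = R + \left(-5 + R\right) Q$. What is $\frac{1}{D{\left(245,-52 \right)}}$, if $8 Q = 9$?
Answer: $- \frac{8}{929} \approx -0.0086114$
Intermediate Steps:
$Q = \frac{9}{8}$ ($Q = \frac{1}{8} \cdot 9 = \frac{9}{8} \approx 1.125$)
$D{\left(l,R \right)} = - \frac{45}{8} + \frac{17 R}{8}$ ($D{\left(l,R \right)} = R + \left(-5 + R\right) \frac{9}{8} = R + \left(- \frac{45}{8} + \frac{9 R}{8}\right) = - \frac{45}{8} + \frac{17 R}{8}$)
$\frac{1}{D{\left(245,-52 \right)}} = \frac{1}{- \frac{45}{8} + \frac{17}{8} \left(-52\right)} = \frac{1}{- \frac{45}{8} - \frac{221}{2}} = \frac{1}{- \frac{929}{8}} = - \frac{8}{929}$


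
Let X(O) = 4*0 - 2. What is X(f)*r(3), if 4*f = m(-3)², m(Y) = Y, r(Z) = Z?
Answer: -6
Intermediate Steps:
f = 9/4 (f = (¼)*(-3)² = (¼)*9 = 9/4 ≈ 2.2500)
X(O) = -2 (X(O) = 0 - 2 = -2)
X(f)*r(3) = -2*3 = -6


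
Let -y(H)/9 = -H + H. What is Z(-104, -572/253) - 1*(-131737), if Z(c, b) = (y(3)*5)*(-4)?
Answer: 131737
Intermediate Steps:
y(H) = 0 (y(H) = -9*(-H + H) = -9*0 = 0)
Z(c, b) = 0 (Z(c, b) = (0*5)*(-4) = 0*(-4) = 0)
Z(-104, -572/253) - 1*(-131737) = 0 - 1*(-131737) = 0 + 131737 = 131737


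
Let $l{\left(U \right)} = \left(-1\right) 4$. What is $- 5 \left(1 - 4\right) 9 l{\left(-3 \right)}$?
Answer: $-540$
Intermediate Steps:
$l{\left(U \right)} = -4$
$- 5 \left(1 - 4\right) 9 l{\left(-3 \right)} = - 5 \left(1 - 4\right) 9 \left(-4\right) = \left(-5\right) \left(-3\right) 9 \left(-4\right) = 15 \cdot 9 \left(-4\right) = 135 \left(-4\right) = -540$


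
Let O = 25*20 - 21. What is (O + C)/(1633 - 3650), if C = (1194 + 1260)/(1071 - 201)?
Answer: -69864/292465 ≈ -0.23888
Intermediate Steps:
C = 409/145 (C = 2454/870 = 2454*(1/870) = 409/145 ≈ 2.8207)
O = 479 (O = 500 - 21 = 479)
(O + C)/(1633 - 3650) = (479 + 409/145)/(1633 - 3650) = (69864/145)/(-2017) = (69864/145)*(-1/2017) = -69864/292465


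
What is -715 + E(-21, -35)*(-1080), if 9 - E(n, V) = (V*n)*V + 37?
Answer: -27753475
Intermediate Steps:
E(n, V) = -28 - n*V² (E(n, V) = 9 - ((V*n)*V + 37) = 9 - (n*V² + 37) = 9 - (37 + n*V²) = 9 + (-37 - n*V²) = -28 - n*V²)
-715 + E(-21, -35)*(-1080) = -715 + (-28 - 1*(-21)*(-35)²)*(-1080) = -715 + (-28 - 1*(-21)*1225)*(-1080) = -715 + (-28 + 25725)*(-1080) = -715 + 25697*(-1080) = -715 - 27752760 = -27753475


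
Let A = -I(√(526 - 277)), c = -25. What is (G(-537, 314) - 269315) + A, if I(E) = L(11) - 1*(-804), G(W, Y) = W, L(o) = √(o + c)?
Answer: -270656 - I*√14 ≈ -2.7066e+5 - 3.7417*I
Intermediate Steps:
L(o) = √(-25 + o) (L(o) = √(o - 25) = √(-25 + o))
I(E) = 804 + I*√14 (I(E) = √(-25 + 11) - 1*(-804) = √(-14) + 804 = I*√14 + 804 = 804 + I*√14)
A = -804 - I*√14 (A = -(804 + I*√14) = -804 - I*√14 ≈ -804.0 - 3.7417*I)
(G(-537, 314) - 269315) + A = (-537 - 269315) + (-804 - I*√14) = -269852 + (-804 - I*√14) = -270656 - I*√14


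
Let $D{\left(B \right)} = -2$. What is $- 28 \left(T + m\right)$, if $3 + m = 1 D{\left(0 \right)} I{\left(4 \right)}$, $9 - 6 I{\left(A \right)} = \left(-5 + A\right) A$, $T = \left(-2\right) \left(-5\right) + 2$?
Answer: $- \frac{392}{3} \approx -130.67$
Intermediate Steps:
$T = 12$ ($T = 10 + 2 = 12$)
$I{\left(A \right)} = \frac{3}{2} - \frac{A \left(-5 + A\right)}{6}$ ($I{\left(A \right)} = \frac{3}{2} - \frac{\left(-5 + A\right) A}{6} = \frac{3}{2} - \frac{A \left(-5 + A\right)}{6}$)
$m = - \frac{22}{3}$ ($m = -3 + 1 \left(-2\right) \left(\frac{3}{2} - \frac{4^{2}}{6} + \frac{5}{6} \cdot 4\right) = -3 - 2 \left(\frac{3}{2} - \frac{8}{3} + \frac{10}{3}\right) = -3 - \frac{13}{3} = - \frac{22}{3} \approx -7.3333$)
$- 28 \left(T + m\right) = - 28 \left(12 - \frac{22}{3}\right) = \left(-28\right) \frac{14}{3} = - \frac{392}{3}$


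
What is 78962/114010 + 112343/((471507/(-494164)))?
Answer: -243435641548261/2067558195 ≈ -1.1774e+5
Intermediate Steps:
78962/114010 + 112343/((471507/(-494164))) = 78962*(1/114010) + 112343/((471507*(-1/494164))) = 3037/4385 + 112343/(-471507/494164) = 3037/4385 + 112343*(-494164/471507) = 3037/4385 - 55515866252/471507 = -243435641548261/2067558195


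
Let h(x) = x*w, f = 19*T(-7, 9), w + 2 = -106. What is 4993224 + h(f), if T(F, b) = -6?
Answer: 5005536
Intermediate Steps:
w = -108 (w = -2 - 106 = -108)
f = -114 (f = 19*(-6) = -114)
h(x) = -108*x (h(x) = x*(-108) = -108*x)
4993224 + h(f) = 4993224 - 108*(-114) = 4993224 + 12312 = 5005536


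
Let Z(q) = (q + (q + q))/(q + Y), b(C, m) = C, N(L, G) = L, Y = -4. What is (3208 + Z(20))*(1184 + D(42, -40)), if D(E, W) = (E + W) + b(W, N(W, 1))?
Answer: 7361331/2 ≈ 3.6807e+6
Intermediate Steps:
Z(q) = 3*q/(-4 + q) (Z(q) = (q + (q + q))/(q - 4) = (q + 2*q)/(-4 + q) = (3*q)/(-4 + q) = 3*q/(-4 + q))
D(E, W) = E + 2*W (D(E, W) = (E + W) + W = E + 2*W)
(3208 + Z(20))*(1184 + D(42, -40)) = (3208 + 3*20/(-4 + 20))*(1184 + (42 + 2*(-40))) = (3208 + 3*20/16)*(1184 + (42 - 80)) = (3208 + 3*20*(1/16))*(1184 - 38) = (3208 + 15/4)*1146 = (12847/4)*1146 = 7361331/2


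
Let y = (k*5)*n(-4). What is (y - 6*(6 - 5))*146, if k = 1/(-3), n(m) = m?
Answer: 292/3 ≈ 97.333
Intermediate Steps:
k = -⅓ (k = 1*(-⅓) = -⅓ ≈ -0.33333)
y = 20/3 (y = -⅓*5*(-4) = -5/3*(-4) = 20/3 ≈ 6.6667)
(y - 6*(6 - 5))*146 = (20/3 - 6*(6 - 5))*146 = (20/3 - 6*1)*146 = (20/3 - 6)*146 = (⅔)*146 = 292/3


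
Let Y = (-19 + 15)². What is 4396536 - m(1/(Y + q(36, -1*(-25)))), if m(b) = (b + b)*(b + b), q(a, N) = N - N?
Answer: 281378303/64 ≈ 4.3965e+6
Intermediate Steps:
q(a, N) = 0
Y = 16 (Y = (-4)² = 16)
m(b) = 4*b² (m(b) = (2*b)*(2*b) = 4*b²)
4396536 - m(1/(Y + q(36, -1*(-25)))) = 4396536 - 4*(1/(16 + 0))² = 4396536 - 4*(1/16)² = 4396536 - 4/256 = 4396536 - 1*1/64 = 4396536 - 1/64 = 281378303/64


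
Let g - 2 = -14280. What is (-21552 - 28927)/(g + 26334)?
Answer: -4589/1096 ≈ -4.1870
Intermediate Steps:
g = -14278 (g = 2 - 14280 = -14278)
(-21552 - 28927)/(g + 26334) = (-21552 - 28927)/(-14278 + 26334) = -50479/12056 = -50479*1/12056 = -4589/1096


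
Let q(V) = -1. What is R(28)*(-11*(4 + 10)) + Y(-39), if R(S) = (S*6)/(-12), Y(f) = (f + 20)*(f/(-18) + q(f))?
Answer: 12803/6 ≈ 2133.8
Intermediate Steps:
Y(f) = (-1 - f/18)*(20 + f) (Y(f) = (f + 20)*(f/(-18) - 1) = (20 + f)*(f*(-1/18) - 1) = (20 + f)*(-f/18 - 1) = (20 + f)*(-1 - f/18) = (-1 - f/18)*(20 + f))
R(S) = -S/2 (R(S) = (6*S)*(-1/12) = -S/2)
R(28)*(-11*(4 + 10)) + Y(-39) = (-1/2*28)*(-11*(4 + 10)) + (-20 - 19/9*(-39) - 1/18*(-39)**2) = -(-154)*14 + (-20 + 247/3 - 1/18*1521) = -14*(-154) + (-20 + 247/3 - 169/2) = 2156 - 133/6 = 12803/6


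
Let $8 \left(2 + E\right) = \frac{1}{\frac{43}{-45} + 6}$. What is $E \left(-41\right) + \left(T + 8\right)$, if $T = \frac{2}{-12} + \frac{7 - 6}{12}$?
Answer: $\frac{484331}{5448} \approx 88.901$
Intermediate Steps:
$T = - \frac{1}{12}$ ($T = 2 \left(- \frac{1}{12}\right) + \left(7 - 6\right) \frac{1}{12} = - \frac{1}{6} + 1 \cdot \frac{1}{12} = - \frac{1}{6} + \frac{1}{12} = - \frac{1}{12} \approx -0.083333$)
$E = - \frac{3587}{1816}$ ($E = -2 + \frac{1}{8 \left(\frac{43}{-45} + 6\right)} = -2 + \frac{1}{8 \left(43 \left(- \frac{1}{45}\right) + 6\right)} = -2 + \frac{1}{8 \left(- \frac{43}{45} + 6\right)} = -2 + \frac{1}{8 \cdot \frac{227}{45}} = -2 + \frac{1}{8} \cdot \frac{45}{227} = -2 + \frac{45}{1816} = - \frac{3587}{1816} \approx -1.9752$)
$E \left(-41\right) + \left(T + 8\right) = \left(- \frac{3587}{1816}\right) \left(-41\right) + \left(- \frac{1}{12} + 8\right) = \frac{147067}{1816} + \frac{95}{12} = \frac{484331}{5448}$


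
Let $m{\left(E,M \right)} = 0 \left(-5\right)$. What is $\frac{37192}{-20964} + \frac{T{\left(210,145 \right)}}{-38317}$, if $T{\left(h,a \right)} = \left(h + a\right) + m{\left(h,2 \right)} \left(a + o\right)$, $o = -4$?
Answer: $- \frac{358132021}{200819397} \approx -1.7834$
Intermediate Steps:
$m{\left(E,M \right)} = 0$
$T{\left(h,a \right)} = a + h$ ($T{\left(h,a \right)} = \left(h + a\right) + 0 \left(a - 4\right) = \left(a + h\right) + 0 \left(-4 + a\right) = \left(a + h\right) + 0 = a + h$)
$\frac{37192}{-20964} + \frac{T{\left(210,145 \right)}}{-38317} = \frac{37192}{-20964} + \frac{145 + 210}{-38317} = 37192 \left(- \frac{1}{20964}\right) + 355 \left(- \frac{1}{38317}\right) = - \frac{9298}{5241} - \frac{355}{38317} = - \frac{358132021}{200819397}$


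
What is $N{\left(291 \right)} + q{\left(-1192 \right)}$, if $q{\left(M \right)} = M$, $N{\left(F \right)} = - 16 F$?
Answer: $-5848$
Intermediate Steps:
$N{\left(291 \right)} + q{\left(-1192 \right)} = \left(-16\right) 291 - 1192 = -4656 - 1192 = -5848$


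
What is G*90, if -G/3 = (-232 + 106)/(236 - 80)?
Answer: 2835/13 ≈ 218.08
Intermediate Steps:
G = 63/26 (G = -3*(-232 + 106)/(236 - 80) = -(-378)/156 = -3*(-21/26) = 63/26 ≈ 2.4231)
G*90 = (63/26)*90 = 2835/13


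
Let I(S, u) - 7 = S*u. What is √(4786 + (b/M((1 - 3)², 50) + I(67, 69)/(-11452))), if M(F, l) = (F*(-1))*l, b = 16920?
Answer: √3853297585410/28630 ≈ 68.564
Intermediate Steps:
I(S, u) = 7 + S*u
M(F, l) = -F*l (M(F, l) = (-F)*l = -F*l)
√(4786 + (b/M((1 - 3)², 50) + I(67, 69)/(-11452))) = √(4786 + (16920/((-1*(1 - 3)²*50)) + (7 + 67*69)/(-11452))) = √(4786 + (16920/((-1*(-2)²*50)) + (7 + 4623)*(-1/11452))) = √(4786 + (16920/((-1*4*50)) + 4630*(-1/11452))) = √(4786 + (16920/(-200) - 2315/5726)) = √(4786 + (16920*(-1/200) - 2315/5726)) = √(4786 + (-423/5 - 2315/5726)) = √(4786 - 2433673/28630) = √(134589507/28630) = √3853297585410/28630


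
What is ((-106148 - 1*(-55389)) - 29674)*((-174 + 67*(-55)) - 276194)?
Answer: 22525502949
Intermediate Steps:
((-106148 - 1*(-55389)) - 29674)*((-174 + 67*(-55)) - 276194) = ((-106148 + 55389) - 29674)*((-174 - 3685) - 276194) = (-50759 - 29674)*(-3859 - 276194) = -80433*(-280053) = 22525502949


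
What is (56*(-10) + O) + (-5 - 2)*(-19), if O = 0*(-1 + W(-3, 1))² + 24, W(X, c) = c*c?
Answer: -403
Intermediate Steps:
W(X, c) = c²
O = 24 (O = 0*(-1 + 1²)² + 24 = 0*(-1 + 1)² + 24 = 0*0² + 24 = 0*0 + 24 = 0 + 24 = 24)
(56*(-10) + O) + (-5 - 2)*(-19) = (56*(-10) + 24) + (-5 - 2)*(-19) = (-560 + 24) - 7*(-19) = -536 + 133 = -403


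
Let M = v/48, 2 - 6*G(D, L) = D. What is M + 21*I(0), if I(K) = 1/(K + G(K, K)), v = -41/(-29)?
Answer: 87737/1392 ≈ 63.029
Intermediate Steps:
v = 41/29 (v = -41*(-1/29) = 41/29 ≈ 1.4138)
G(D, L) = ⅓ - D/6
M = 41/1392 (M = (41/29)/48 = (41/29)*(1/48) = 41/1392 ≈ 0.029454)
I(K) = 1/(⅓ + 5*K/6) (I(K) = 1/(K + (⅓ - K/6)) = 1/(⅓ + 5*K/6))
M + 21*I(0) = 41/1392 + 21*(6/(2 + 5*0)) = 41/1392 + 21*(6/(2 + 0)) = 41/1392 + 21*(6/2) = 41/1392 + 21*(6*(½)) = 41/1392 + 21*3 = 41/1392 + 63 = 87737/1392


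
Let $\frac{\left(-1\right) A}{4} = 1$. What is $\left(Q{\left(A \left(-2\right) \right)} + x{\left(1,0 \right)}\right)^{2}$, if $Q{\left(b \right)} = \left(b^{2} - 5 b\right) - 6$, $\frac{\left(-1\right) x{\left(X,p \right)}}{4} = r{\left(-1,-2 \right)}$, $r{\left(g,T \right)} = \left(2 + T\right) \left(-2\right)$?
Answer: $324$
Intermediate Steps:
$A = -4$ ($A = \left(-4\right) 1 = -4$)
$r{\left(g,T \right)} = -4 - 2 T$
$x{\left(X,p \right)} = 0$ ($x{\left(X,p \right)} = - 4 \left(-4 - -4\right) = - 4 \left(-4 + 4\right) = \left(-4\right) 0 = 0$)
$Q{\left(b \right)} = -6 + b^{2} - 5 b$
$\left(Q{\left(A \left(-2\right) \right)} + x{\left(1,0 \right)}\right)^{2} = \left(\left(-6 + \left(\left(-4\right) \left(-2\right)\right)^{2} - 5 \left(\left(-4\right) \left(-2\right)\right)\right) + 0\right)^{2} = \left(\left(-6 + 8^{2} - 40\right) + 0\right)^{2} = \left(\left(-6 + 64 - 40\right) + 0\right)^{2} = \left(18 + 0\right)^{2} = 18^{2} = 324$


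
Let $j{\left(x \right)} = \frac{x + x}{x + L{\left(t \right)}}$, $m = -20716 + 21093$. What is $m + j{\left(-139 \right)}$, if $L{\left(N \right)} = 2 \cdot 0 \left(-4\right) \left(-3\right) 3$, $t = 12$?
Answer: $379$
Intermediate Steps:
$m = 377$
$L{\left(N \right)} = 0$ ($L{\left(N \right)} = 0 \cdot 12 \cdot 3 = 0 \cdot 36 = 0$)
$j{\left(x \right)} = 2$ ($j{\left(x \right)} = \frac{x + x}{x + 0} = \frac{2 x}{x} = 2$)
$m + j{\left(-139 \right)} = 377 + 2 = 379$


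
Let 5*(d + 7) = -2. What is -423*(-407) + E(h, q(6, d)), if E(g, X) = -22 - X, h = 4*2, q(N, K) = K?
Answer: 860732/5 ≈ 1.7215e+5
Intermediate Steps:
d = -37/5 (d = -7 + (⅕)*(-2) = -7 - ⅖ = -37/5 ≈ -7.4000)
h = 8
-423*(-407) + E(h, q(6, d)) = -423*(-407) + (-22 - 1*(-37/5)) = 172161 + (-22 + 37/5) = 172161 - 73/5 = 860732/5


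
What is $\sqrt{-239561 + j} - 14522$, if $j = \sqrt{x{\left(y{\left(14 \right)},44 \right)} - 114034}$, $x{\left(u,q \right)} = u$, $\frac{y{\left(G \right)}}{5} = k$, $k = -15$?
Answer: $-14522 + \sqrt{-239561 + i \sqrt{114109}} \approx -14522.0 + 489.45 i$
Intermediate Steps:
$y{\left(G \right)} = -75$ ($y{\left(G \right)} = 5 \left(-15\right) = -75$)
$j = i \sqrt{114109}$ ($j = \sqrt{-75 - 114034} = \sqrt{-114109} = i \sqrt{114109} \approx 337.8 i$)
$\sqrt{-239561 + j} - 14522 = \sqrt{-239561 + i \sqrt{114109}} - 14522 = -14522 + \sqrt{-239561 + i \sqrt{114109}}$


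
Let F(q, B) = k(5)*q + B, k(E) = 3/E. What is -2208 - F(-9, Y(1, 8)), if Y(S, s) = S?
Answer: -11018/5 ≈ -2203.6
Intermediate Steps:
F(q, B) = B + 3*q/5 (F(q, B) = (3/5)*q + B = (3*(⅕))*q + B = 3*q/5 + B = B + 3*q/5)
-2208 - F(-9, Y(1, 8)) = -2208 - (1 + (⅗)*(-9)) = -2208 - (1 - 27/5) = -2208 - 1*(-22/5) = -2208 + 22/5 = -11018/5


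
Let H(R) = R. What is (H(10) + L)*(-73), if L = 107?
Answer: -8541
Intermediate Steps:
(H(10) + L)*(-73) = (10 + 107)*(-73) = 117*(-73) = -8541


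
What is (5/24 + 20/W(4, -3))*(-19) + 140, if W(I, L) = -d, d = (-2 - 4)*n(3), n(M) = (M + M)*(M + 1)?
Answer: 9605/72 ≈ 133.40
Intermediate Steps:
n(M) = 2*M*(1 + M) (n(M) = (2*M)*(1 + M) = 2*M*(1 + M))
d = -144 (d = (-2 - 4)*(2*3*(1 + 3)) = -12*3*4 = -6*24 = -144)
W(I, L) = 144 (W(I, L) = -1*(-144) = 144)
(5/24 + 20/W(4, -3))*(-19) + 140 = (5/24 + 20/144)*(-19) + 140 = (5*(1/24) + 20*(1/144))*(-19) + 140 = (5/24 + 5/36)*(-19) + 140 = (25/72)*(-19) + 140 = -475/72 + 140 = 9605/72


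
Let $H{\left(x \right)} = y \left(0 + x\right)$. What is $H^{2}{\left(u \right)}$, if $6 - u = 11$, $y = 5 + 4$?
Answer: $2025$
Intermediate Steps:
$y = 9$
$u = -5$ ($u = 6 - 11 = -5$)
$H{\left(x \right)} = 9 x$ ($H{\left(x \right)} = 9 \left(0 + x\right) = 9 x$)
$H^{2}{\left(u \right)} = \left(9 \left(-5\right)\right)^{2} = \left(-45\right)^{2} = 2025$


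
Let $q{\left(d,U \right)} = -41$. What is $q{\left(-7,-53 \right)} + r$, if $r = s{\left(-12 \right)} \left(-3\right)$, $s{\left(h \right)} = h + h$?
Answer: $31$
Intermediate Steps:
$s{\left(h \right)} = 2 h$
$r = 72$ ($r = 2 \left(-12\right) \left(-3\right) = \left(-24\right) \left(-3\right) = 72$)
$q{\left(-7,-53 \right)} + r = -41 + 72 = 31$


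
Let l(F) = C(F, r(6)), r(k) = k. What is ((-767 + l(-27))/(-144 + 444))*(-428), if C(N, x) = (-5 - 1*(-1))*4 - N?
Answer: 26964/25 ≈ 1078.6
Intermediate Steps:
C(N, x) = -16 - N (C(N, x) = (-5 + 1)*4 - N = -4*4 - N = -16 - N)
l(F) = -16 - F
((-767 + l(-27))/(-144 + 444))*(-428) = ((-767 + (-16 - 1*(-27)))/(-144 + 444))*(-428) = ((-767 + (-16 + 27))/300)*(-428) = ((-767 + 11)*(1/300))*(-428) = -756*1/300*(-428) = -63/25*(-428) = 26964/25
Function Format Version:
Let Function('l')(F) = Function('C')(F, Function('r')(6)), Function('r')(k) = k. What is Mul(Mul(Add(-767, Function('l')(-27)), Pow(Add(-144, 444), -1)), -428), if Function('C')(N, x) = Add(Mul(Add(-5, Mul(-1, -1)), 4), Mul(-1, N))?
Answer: Rational(26964, 25) ≈ 1078.6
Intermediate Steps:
Function('C')(N, x) = Add(-16, Mul(-1, N)) (Function('C')(N, x) = Add(Mul(Add(-5, 1), 4), Mul(-1, N)) = Add(Mul(-4, 4), Mul(-1, N)) = Add(-16, Mul(-1, N)))
Function('l')(F) = Add(-16, Mul(-1, F))
Mul(Mul(Add(-767, Function('l')(-27)), Pow(Add(-144, 444), -1)), -428) = Mul(Mul(Add(-767, Add(-16, Mul(-1, -27))), Pow(Add(-144, 444), -1)), -428) = Mul(Mul(Add(-767, Add(-16, 27)), Pow(300, -1)), -428) = Mul(Mul(Add(-767, 11), Rational(1, 300)), -428) = Mul(Mul(-756, Rational(1, 300)), -428) = Mul(Rational(-63, 25), -428) = Rational(26964, 25)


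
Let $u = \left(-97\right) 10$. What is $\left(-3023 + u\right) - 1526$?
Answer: $-5519$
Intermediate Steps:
$u = -970$
$\left(-3023 + u\right) - 1526 = \left(-3023 - 970\right) - 1526 = -3993 - 1526 = -5519$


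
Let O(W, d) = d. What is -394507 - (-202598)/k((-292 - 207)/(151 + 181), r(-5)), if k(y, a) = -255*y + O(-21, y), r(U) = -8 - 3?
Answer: -24967460843/63373 ≈ -3.9398e+5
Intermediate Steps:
r(U) = -11
k(y, a) = -254*y (k(y, a) = -255*y + y = -254*y)
-394507 - (-202598)/k((-292 - 207)/(151 + 181), r(-5)) = -394507 - (-202598)/((-254*(-292 - 207)/(151 + 181))) = -394507 - (-202598)/((-(-126746)/332)) = -394507 - (-202598)/((-254*(-499/332))) = -394507 - (-202598)/63373/166 = -394507 - (-202598)*166/63373 = -394507 - 1*(-33631268/63373) = -394507 + 33631268/63373 = -24967460843/63373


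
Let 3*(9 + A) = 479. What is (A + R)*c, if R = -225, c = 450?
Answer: -33450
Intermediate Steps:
A = 452/3 (A = -9 + (⅓)*479 = -9 + 479/3 = 452/3 ≈ 150.67)
(A + R)*c = (452/3 - 225)*450 = -223/3*450 = -33450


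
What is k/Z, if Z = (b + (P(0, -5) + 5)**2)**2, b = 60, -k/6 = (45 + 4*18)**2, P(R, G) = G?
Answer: -4563/200 ≈ -22.815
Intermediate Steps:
k = -82134 (k = -6*(45 + 4*18)**2 = -6*(45 + 72)**2 = -6*117**2 = -6*13689 = -82134)
Z = 3600 (Z = (60 + (-5 + 5)**2)**2 = (60 + 0**2)**2 = (60 + 0)**2 = 60**2 = 3600)
k/Z = -82134/3600 = -82134*1/3600 = -4563/200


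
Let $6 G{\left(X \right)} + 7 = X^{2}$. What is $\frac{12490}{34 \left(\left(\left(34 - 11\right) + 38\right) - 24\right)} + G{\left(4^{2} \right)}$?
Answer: $\frac{64697}{1258} \approx 51.428$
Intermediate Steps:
$G{\left(X \right)} = - \frac{7}{6} + \frac{X^{2}}{6}$
$\frac{12490}{34 \left(\left(\left(34 - 11\right) + 38\right) - 24\right)} + G{\left(4^{2} \right)} = \frac{12490}{34 \left(\left(\left(34 - 11\right) + 38\right) - 24\right)} - \left(\frac{7}{6} - \frac{\left(4^{2}\right)^{2}}{6}\right) = \frac{12490}{34 \left(\left(23 + 38\right) - 24\right)} - \left(\frac{7}{6} - \frac{16^{2}}{6}\right) = \frac{12490}{34 \left(61 - 24\right)} + \left(- \frac{7}{6} + \frac{1}{6} \cdot 256\right) = \frac{12490}{34 \cdot 37} + \left(- \frac{7}{6} + \frac{128}{3}\right) = \frac{12490}{1258} + \frac{83}{2} = 12490 \cdot \frac{1}{1258} + \frac{83}{2} = \frac{6245}{629} + \frac{83}{2} = \frac{64697}{1258}$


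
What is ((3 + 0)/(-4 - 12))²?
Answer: 9/256 ≈ 0.035156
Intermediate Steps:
((3 + 0)/(-4 - 12))² = (3/(-16))² = (3*(-1/16))² = (-3/16)² = 9/256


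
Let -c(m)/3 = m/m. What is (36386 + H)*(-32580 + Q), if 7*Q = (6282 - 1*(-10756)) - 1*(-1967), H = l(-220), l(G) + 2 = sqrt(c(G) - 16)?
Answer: -1086608160 - 29865*I*sqrt(19) ≈ -1.0866e+9 - 1.3018e+5*I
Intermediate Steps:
c(m) = -3 (c(m) = -3*m/m = -3*1 = -3)
l(G) = -2 + I*sqrt(19) (l(G) = -2 + sqrt(-3 - 16) = -2 + sqrt(-19) = -2 + I*sqrt(19))
H = -2 + I*sqrt(19) ≈ -2.0 + 4.3589*I
Q = 2715 (Q = ((6282 - 1*(-10756)) - 1*(-1967))/7 = ((6282 + 10756) + 1967)/7 = (17038 + 1967)/7 = (1/7)*19005 = 2715)
(36386 + H)*(-32580 + Q) = (36386 + (-2 + I*sqrt(19)))*(-32580 + 2715) = (36384 + I*sqrt(19))*(-29865) = -1086608160 - 29865*I*sqrt(19)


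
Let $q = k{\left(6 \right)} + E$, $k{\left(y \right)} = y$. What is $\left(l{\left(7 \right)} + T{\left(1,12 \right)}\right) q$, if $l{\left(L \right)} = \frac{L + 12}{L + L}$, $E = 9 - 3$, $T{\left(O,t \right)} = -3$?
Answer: $- \frac{138}{7} \approx -19.714$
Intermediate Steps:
$E = 6$
$q = 12$ ($q = 6 + 6 = 12$)
$l{\left(L \right)} = \frac{12 + L}{2 L}$
$\left(l{\left(7 \right)} + T{\left(1,12 \right)}\right) q = \left(\frac{12 + 7}{2 \cdot 7} - 3\right) 12 = \left(\frac{1}{2} \cdot \frac{1}{7} \cdot 19 - 3\right) 12 = \left(\frac{19}{14} - 3\right) 12 = \left(- \frac{23}{14}\right) 12 = - \frac{138}{7}$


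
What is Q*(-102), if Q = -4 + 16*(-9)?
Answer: 15096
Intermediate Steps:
Q = -148 (Q = -4 - 144 = -148)
Q*(-102) = -148*(-102) = 15096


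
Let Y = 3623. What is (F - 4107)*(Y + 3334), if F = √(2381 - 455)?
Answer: -28572399 + 20871*√214 ≈ -2.8267e+7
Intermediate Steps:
F = 3*√214 (F = √1926 = 3*√214 ≈ 43.886)
(F - 4107)*(Y + 3334) = (3*√214 - 4107)*(3623 + 3334) = (-4107 + 3*√214)*6957 = -28572399 + 20871*√214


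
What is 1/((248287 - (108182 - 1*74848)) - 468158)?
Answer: -1/253205 ≈ -3.9494e-6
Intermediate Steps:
1/((248287 - (108182 - 1*74848)) - 468158) = 1/((248287 - (108182 - 74848)) - 468158) = 1/((248287 - 1*33334) - 468158) = 1/((248287 - 33334) - 468158) = 1/(214953 - 468158) = 1/(-253205) = -1/253205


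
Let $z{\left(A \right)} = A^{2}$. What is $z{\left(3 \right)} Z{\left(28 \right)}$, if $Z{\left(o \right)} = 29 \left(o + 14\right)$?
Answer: $10962$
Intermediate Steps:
$Z{\left(o \right)} = 406 + 29 o$ ($Z{\left(o \right)} = 29 \left(14 + o\right) = 406 + 29 o$)
$z{\left(3 \right)} Z{\left(28 \right)} = 3^{2} \left(406 + 29 \cdot 28\right) = 9 \left(406 + 812\right) = 9 \cdot 1218 = 10962$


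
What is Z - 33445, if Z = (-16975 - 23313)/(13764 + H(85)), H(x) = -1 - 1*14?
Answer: -459875593/13749 ≈ -33448.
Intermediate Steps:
H(x) = -15 (H(x) = -1 - 14 = -15)
Z = -40288/13749 (Z = (-16975 - 23313)/(13764 - 15) = -40288/13749 ≈ -2.9302)
Z - 33445 = -40288/13749 - 33445 = -459875593/13749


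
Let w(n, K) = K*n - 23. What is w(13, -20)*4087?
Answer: -1156621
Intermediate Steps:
w(n, K) = -23 + K*n
w(13, -20)*4087 = (-23 - 20*13)*4087 = (-23 - 260)*4087 = -283*4087 = -1156621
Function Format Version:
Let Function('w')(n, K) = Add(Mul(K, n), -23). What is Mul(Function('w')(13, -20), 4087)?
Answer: -1156621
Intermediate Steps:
Function('w')(n, K) = Add(-23, Mul(K, n))
Mul(Function('w')(13, -20), 4087) = Mul(Add(-23, Mul(-20, 13)), 4087) = Mul(Add(-23, -260), 4087) = Mul(-283, 4087) = -1156621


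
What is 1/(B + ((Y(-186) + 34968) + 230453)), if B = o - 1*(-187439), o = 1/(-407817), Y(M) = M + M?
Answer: 407817/184532298695 ≈ 2.2100e-6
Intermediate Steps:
Y(M) = 2*M
o = -1/407817 ≈ -2.4521e-6
B = 76440810662/407817 (B = -1/407817 - 1*(-187439) = -1/407817 + 187439 = 76440810662/407817 ≈ 1.8744e+5)
1/(B + ((Y(-186) + 34968) + 230453)) = 1/(76440810662/407817 + ((2*(-186) + 34968) + 230453)) = 1/(76440810662/407817 + ((-372 + 34968) + 230453)) = 1/(76440810662/407817 + (34596 + 230453)) = 1/(76440810662/407817 + 265049) = 1/(184532298695/407817) = 407817/184532298695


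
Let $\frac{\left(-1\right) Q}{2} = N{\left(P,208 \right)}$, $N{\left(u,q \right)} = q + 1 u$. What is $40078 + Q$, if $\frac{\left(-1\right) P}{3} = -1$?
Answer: $39656$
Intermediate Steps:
$P = 3$ ($P = \left(-3\right) \left(-1\right) = 3$)
$N{\left(u,q \right)} = q + u$
$Q = -422$ ($Q = - 2 \left(208 + 3\right) = \left(-2\right) 211 = -422$)
$40078 + Q = 40078 - 422 = 39656$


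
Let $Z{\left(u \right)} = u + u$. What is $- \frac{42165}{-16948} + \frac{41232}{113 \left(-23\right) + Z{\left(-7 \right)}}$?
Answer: $- \frac{196207597}{14761708} \approx -13.292$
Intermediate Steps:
$Z{\left(u \right)} = 2 u$
$- \frac{42165}{-16948} + \frac{41232}{113 \left(-23\right) + Z{\left(-7 \right)}} = - \frac{42165}{-16948} + \frac{41232}{113 \left(-23\right) + 2 \left(-7\right)} = \left(-42165\right) \left(- \frac{1}{16948}\right) + \frac{41232}{-2599 - 14} = \frac{42165}{16948} + \frac{41232}{-2613} = \frac{42165}{16948} + 41232 \left(- \frac{1}{2613}\right) = \frac{42165}{16948} - \frac{13744}{871} = - \frac{196207597}{14761708}$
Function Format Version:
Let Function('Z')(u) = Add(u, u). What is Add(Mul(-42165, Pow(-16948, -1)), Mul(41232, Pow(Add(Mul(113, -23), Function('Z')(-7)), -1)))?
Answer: Rational(-196207597, 14761708) ≈ -13.292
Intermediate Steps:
Function('Z')(u) = Mul(2, u)
Add(Mul(-42165, Pow(-16948, -1)), Mul(41232, Pow(Add(Mul(113, -23), Function('Z')(-7)), -1))) = Add(Mul(-42165, Pow(-16948, -1)), Mul(41232, Pow(Add(Mul(113, -23), Mul(2, -7)), -1))) = Add(Mul(-42165, Rational(-1, 16948)), Mul(41232, Pow(Add(-2599, -14), -1))) = Add(Rational(42165, 16948), Mul(41232, Pow(-2613, -1))) = Add(Rational(42165, 16948), Mul(41232, Rational(-1, 2613))) = Add(Rational(42165, 16948), Rational(-13744, 871)) = Rational(-196207597, 14761708)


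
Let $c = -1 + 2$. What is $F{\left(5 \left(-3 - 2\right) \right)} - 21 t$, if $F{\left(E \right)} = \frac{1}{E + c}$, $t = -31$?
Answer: $\frac{15623}{24} \approx 650.96$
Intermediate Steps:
$c = 1$
$F{\left(E \right)} = \frac{1}{1 + E}$ ($F{\left(E \right)} = \frac{1}{E + 1} = \frac{1}{1 + E}$)
$F{\left(5 \left(-3 - 2\right) \right)} - 21 t = \frac{1}{1 + 5 \left(-3 - 2\right)} - -651 = \frac{1}{1 + 5 \left(-5\right)} + 651 = \frac{1}{1 - 25} + 651 = \frac{1}{-24} + 651 = - \frac{1}{24} + 651 = \frac{15623}{24}$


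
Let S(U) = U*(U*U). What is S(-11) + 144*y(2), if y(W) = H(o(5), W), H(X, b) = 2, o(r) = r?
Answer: -1043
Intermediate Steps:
S(U) = U**3 (S(U) = U*U**2 = U**3)
y(W) = 2
S(-11) + 144*y(2) = (-11)**3 + 144*2 = -1331 + 288 = -1043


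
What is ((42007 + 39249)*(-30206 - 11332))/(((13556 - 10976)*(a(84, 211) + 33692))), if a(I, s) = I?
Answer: -1635277/42220 ≈ -38.732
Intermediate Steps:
((42007 + 39249)*(-30206 - 11332))/(((13556 - 10976)*(a(84, 211) + 33692))) = ((42007 + 39249)*(-30206 - 11332))/(((13556 - 10976)*(84 + 33692))) = (81256*(-41538))/((2580*33776)) = -3375211728/87142080 = -3375211728*1/87142080 = -1635277/42220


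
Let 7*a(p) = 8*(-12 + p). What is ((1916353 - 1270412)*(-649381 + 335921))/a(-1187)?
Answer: 354334165255/2398 ≈ 1.4776e+8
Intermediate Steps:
a(p) = -96/7 + 8*p/7 (a(p) = (8*(-12 + p))/7 = (-96 + 8*p)/7 = -96/7 + 8*p/7)
((1916353 - 1270412)*(-649381 + 335921))/a(-1187) = ((1916353 - 1270412)*(-649381 + 335921))/(-96/7 + (8/7)*(-1187)) = (645941*(-313460))/(-96/7 - 9496/7) = -202476665860/(-9592/7) = -202476665860*(-7/9592) = 354334165255/2398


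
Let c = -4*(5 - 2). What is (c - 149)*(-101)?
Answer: 16261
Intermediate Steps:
c = -12 (c = -4*3 = -12)
(c - 149)*(-101) = (-12 - 149)*(-101) = -161*(-101) = 16261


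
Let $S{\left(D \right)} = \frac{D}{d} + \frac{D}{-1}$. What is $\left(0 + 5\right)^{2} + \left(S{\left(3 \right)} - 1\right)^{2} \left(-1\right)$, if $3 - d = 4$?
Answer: $-24$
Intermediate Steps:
$d = -1$ ($d = 3 - 4 = -1$)
$S{\left(D \right)} = - 2 D$ ($S{\left(D \right)} = \frac{D}{-1} + \frac{D}{-1} = D \left(-1\right) + D \left(-1\right) = - D - D = - 2 D$)
$\left(0 + 5\right)^{2} + \left(S{\left(3 \right)} - 1\right)^{2} \left(-1\right) = \left(0 + 5\right)^{2} + \left(\left(-2\right) 3 - 1\right)^{2} \left(-1\right) = 5^{2} + \left(-6 - 1\right)^{2} \left(-1\right) = 25 + \left(-7\right)^{2} \left(-1\right) = 25 + 49 \left(-1\right) = 25 - 49 = -24$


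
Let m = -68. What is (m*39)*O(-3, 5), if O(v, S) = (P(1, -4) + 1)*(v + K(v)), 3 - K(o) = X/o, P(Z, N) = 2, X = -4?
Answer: 10608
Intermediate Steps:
K(o) = 3 + 4/o (K(o) = 3 - (-4)/o = 3 + 4/o)
O(v, S) = 9 + 3*v + 12/v (O(v, S) = (2 + 1)*(v + (3 + 4/v)) = 3*(3 + v + 4/v) = 9 + 3*v + 12/v)
(m*39)*O(-3, 5) = (-68*39)*(9 + 3*(-3) + 12/(-3)) = -2652*(9 - 9 + 12*(-⅓)) = -2652*(9 - 9 - 4) = -2652*(-4) = 10608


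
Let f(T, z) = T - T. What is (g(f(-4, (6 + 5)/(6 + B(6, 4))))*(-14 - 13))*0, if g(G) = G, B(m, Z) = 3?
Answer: 0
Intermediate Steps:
f(T, z) = 0
(g(f(-4, (6 + 5)/(6 + B(6, 4))))*(-14 - 13))*0 = (0*(-14 - 13))*0 = (0*(-27))*0 = 0*0 = 0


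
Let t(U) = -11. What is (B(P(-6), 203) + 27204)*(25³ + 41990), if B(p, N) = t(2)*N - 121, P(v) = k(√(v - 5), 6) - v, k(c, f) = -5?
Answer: 1431732750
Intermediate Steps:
P(v) = -5 - v
B(p, N) = -121 - 11*N (B(p, N) = -11*N - 121 = -121 - 11*N)
(B(P(-6), 203) + 27204)*(25³ + 41990) = ((-121 - 11*203) + 27204)*(25³ + 41990) = ((-121 - 2233) + 27204)*(15625 + 41990) = (-2354 + 27204)*57615 = 24850*57615 = 1431732750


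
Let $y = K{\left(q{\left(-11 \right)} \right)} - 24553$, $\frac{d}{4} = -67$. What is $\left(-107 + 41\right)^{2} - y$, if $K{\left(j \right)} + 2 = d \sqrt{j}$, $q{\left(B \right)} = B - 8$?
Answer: $28911 + 268 i \sqrt{19} \approx 28911.0 + 1168.2 i$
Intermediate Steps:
$d = -268$ ($d = 4 \left(-67\right) = -268$)
$q{\left(B \right)} = -8 + B$
$K{\left(j \right)} = -2 - 268 \sqrt{j}$
$y = -24555 - 268 i \sqrt{19}$ ($y = \left(-2 - 268 \sqrt{-8 - 11}\right) - 24553 = \left(-2 - 268 \sqrt{-19}\right) - 24553 = \left(-2 - 268 i \sqrt{19}\right) - 24553 = -24555 - 268 i \sqrt{19} \approx -24555.0 - 1168.2 i$)
$\left(-107 + 41\right)^{2} - y = \left(-107 + 41\right)^{2} - \left(-24555 - 268 i \sqrt{19}\right) = \left(-66\right)^{2} + \left(24555 + 268 i \sqrt{19}\right) = 4356 + \left(24555 + 268 i \sqrt{19}\right) = 28911 + 268 i \sqrt{19}$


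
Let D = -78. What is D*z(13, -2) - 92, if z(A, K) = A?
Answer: -1106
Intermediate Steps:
D*z(13, -2) - 92 = -78*13 - 92 = -1014 - 92 = -1106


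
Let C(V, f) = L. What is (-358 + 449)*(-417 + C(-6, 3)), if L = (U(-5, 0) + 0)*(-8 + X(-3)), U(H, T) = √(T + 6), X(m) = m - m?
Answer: -37947 - 728*√6 ≈ -39730.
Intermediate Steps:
X(m) = 0
U(H, T) = √(6 + T)
L = -8*√6 (L = (√(6 + 0) + 0)*(-8 + 0) = (√6 + 0)*(-8) = √6*(-8) = -8*√6 ≈ -19.596)
C(V, f) = -8*√6
(-358 + 449)*(-417 + C(-6, 3)) = (-358 + 449)*(-417 - 8*√6) = 91*(-417 - 8*√6) = -37947 - 728*√6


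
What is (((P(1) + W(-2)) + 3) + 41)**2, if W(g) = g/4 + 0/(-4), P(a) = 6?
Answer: 9801/4 ≈ 2450.3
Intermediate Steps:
W(g) = g/4 (W(g) = g*(1/4) + 0*(-1/4) = g/4 + 0 = g/4)
(((P(1) + W(-2)) + 3) + 41)**2 = (((6 + (1/4)*(-2)) + 3) + 41)**2 = (((6 - 1/2) + 3) + 41)**2 = ((11/2 + 3) + 41)**2 = (17/2 + 41)**2 = (99/2)**2 = 9801/4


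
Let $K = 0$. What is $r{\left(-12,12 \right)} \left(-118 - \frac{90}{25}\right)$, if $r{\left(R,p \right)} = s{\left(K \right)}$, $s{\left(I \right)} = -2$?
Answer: $\frac{1216}{5} \approx 243.2$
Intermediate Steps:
$r{\left(R,p \right)} = -2$
$r{\left(-12,12 \right)} \left(-118 - \frac{90}{25}\right) = - 2 \left(-118 - \frac{90}{25}\right) = - 2 \left(-118 - \frac{18}{5}\right) = \left(-2\right) \left(- \frac{608}{5}\right) = \frac{1216}{5}$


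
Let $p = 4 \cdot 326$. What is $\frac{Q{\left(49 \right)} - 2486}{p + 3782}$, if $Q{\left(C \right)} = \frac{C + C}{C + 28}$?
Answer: $- \frac{13666}{27973} \approx -0.48854$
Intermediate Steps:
$p = 1304$
$Q{\left(C \right)} = \frac{2 C}{28 + C}$
$\frac{Q{\left(49 \right)} - 2486}{p + 3782} = \frac{2 \cdot 49 \frac{1}{28 + 49} - 2486}{1304 + 3782} = \frac{2 \cdot 49 \cdot \frac{1}{77} - 2486}{5086} = \left(2 \cdot 49 \cdot \frac{1}{77} - 2486\right) \frac{1}{5086} = \left(\frac{14}{11} - 2486\right) \frac{1}{5086} = \left(- \frac{27332}{11}\right) \frac{1}{5086} = - \frac{13666}{27973}$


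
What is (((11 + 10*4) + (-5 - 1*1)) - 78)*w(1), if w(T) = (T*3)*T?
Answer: -99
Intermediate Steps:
w(T) = 3*T² (w(T) = (3*T)*T = 3*T²)
(((11 + 10*4) + (-5 - 1*1)) - 78)*w(1) = (((11 + 10*4) + (-5 - 1*1)) - 78)*(3*1²) = (((11 + 40) + (-5 - 1)) - 78)*(3*1) = ((51 - 6) - 78)*3 = (45 - 78)*3 = -33*3 = -99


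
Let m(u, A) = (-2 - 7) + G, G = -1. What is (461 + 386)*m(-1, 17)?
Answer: -8470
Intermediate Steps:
m(u, A) = -10 (m(u, A) = (-2 - 7) - 1 = -9 - 1 = -10)
(461 + 386)*m(-1, 17) = (461 + 386)*(-10) = 847*(-10) = -8470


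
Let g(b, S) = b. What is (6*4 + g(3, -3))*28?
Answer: 756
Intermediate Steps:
(6*4 + g(3, -3))*28 = (6*4 + 3)*28 = (24 + 3)*28 = 27*28 = 756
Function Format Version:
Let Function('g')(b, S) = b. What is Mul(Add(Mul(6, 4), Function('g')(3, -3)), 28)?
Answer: 756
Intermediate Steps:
Mul(Add(Mul(6, 4), Function('g')(3, -3)), 28) = Mul(Add(Mul(6, 4), 3), 28) = Mul(Add(24, 3), 28) = Mul(27, 28) = 756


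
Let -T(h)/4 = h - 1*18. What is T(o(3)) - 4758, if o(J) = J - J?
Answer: -4686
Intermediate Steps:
o(J) = 0
T(h) = 72 - 4*h (T(h) = -4*(h - 1*18) = -4*(h - 18) = -4*(-18 + h) = 72 - 4*h)
T(o(3)) - 4758 = (72 - 4*0) - 4758 = (72 + 0) - 4758 = 72 - 4758 = -4686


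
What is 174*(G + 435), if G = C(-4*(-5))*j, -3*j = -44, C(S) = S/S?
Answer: 78242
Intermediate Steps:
C(S) = 1
j = 44/3 (j = -⅓*(-44) = 44/3 ≈ 14.667)
G = 44/3 (G = 1*(44/3) = 44/3 ≈ 14.667)
174*(G + 435) = 174*(44/3 + 435) = 174*(1349/3) = 78242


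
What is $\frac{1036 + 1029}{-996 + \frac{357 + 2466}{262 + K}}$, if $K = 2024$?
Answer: $- \frac{1573530}{758011} \approx -2.0759$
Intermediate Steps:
$\frac{1036 + 1029}{-996 + \frac{357 + 2466}{262 + K}} = \frac{1036 + 1029}{-996 + \frac{357 + 2466}{262 + 2024}} = \frac{2065}{-996 + \frac{2823}{2286}} = \frac{2065}{-996 + 2823 \cdot \frac{1}{2286}} = \frac{2065}{-996 + \frac{941}{762}} = \frac{2065}{- \frac{758011}{762}} = 2065 \left(- \frac{762}{758011}\right) = - \frac{1573530}{758011}$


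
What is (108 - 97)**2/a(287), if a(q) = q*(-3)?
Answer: -121/861 ≈ -0.14053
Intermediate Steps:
a(q) = -3*q
(108 - 97)**2/a(287) = (108 - 97)**2/((-3*287)) = 11**2/(-861) = 121*(-1/861) = -121/861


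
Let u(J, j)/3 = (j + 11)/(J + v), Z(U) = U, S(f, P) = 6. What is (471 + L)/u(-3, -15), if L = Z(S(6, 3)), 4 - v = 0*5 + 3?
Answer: 159/2 ≈ 79.500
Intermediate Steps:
v = 1 (v = 4 - (0*5 + 3) = 4 - (0 + 3) = 4 - 1*3 = 4 - 3 = 1)
L = 6
u(J, j) = 3*(11 + j)/(1 + J) (u(J, j) = 3*((j + 11)/(J + 1)) = 3*((11 + j)/(1 + J)) = 3*(11 + j)/(1 + J))
(471 + L)/u(-3, -15) = (471 + 6)/((3*(11 - 15)/(1 - 3))) = 477/((3*(-4)/(-2))) = 477/((3*(-½)*(-4))) = 477/6 = 477*(⅙) = 159/2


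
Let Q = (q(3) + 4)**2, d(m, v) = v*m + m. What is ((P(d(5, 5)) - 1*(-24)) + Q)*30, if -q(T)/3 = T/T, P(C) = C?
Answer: 1650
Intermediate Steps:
d(m, v) = m + m*v (d(m, v) = m*v + m = m + m*v)
q(T) = -3 (q(T) = -3*T/T = -3*1 = -3)
Q = 1 (Q = (-3 + 4)**2 = 1**2 = 1)
((P(d(5, 5)) - 1*(-24)) + Q)*30 = ((5*(1 + 5) - 1*(-24)) + 1)*30 = ((5*6 + 24) + 1)*30 = ((30 + 24) + 1)*30 = (54 + 1)*30 = 55*30 = 1650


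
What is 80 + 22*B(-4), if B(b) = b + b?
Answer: -96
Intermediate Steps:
B(b) = 2*b
80 + 22*B(-4) = 80 + 22*(2*(-4)) = 80 + 22*(-8) = 80 - 176 = -96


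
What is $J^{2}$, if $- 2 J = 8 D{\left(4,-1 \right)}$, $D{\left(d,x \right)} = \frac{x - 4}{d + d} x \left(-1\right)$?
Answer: $\frac{25}{4} \approx 6.25$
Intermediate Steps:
$D{\left(d,x \right)} = - \frac{x \left(-4 + x\right)}{2 d}$ ($D{\left(d,x \right)} = \frac{-4 + x}{2 d} x \left(-1\right) = \frac{x \left(-4 + x\right)}{2 d} \left(-1\right) = - \frac{x \left(-4 + x\right)}{2 d}$)
$J = \frac{5}{2}$ ($J = - \frac{8 \cdot \frac{1}{2} \left(-1\right) \frac{1}{4} \left(4 - -1\right)}{2} = - \frac{8 \cdot \frac{1}{2} \left(-1\right) \frac{1}{4} \left(4 + 1\right)}{2} = - \frac{8 \cdot \frac{1}{2} \left(-1\right) \frac{1}{4} \cdot 5}{2} = - \frac{8 \left(- \frac{5}{8}\right)}{2} = \left(- \frac{1}{2}\right) \left(-5\right) = \frac{5}{2} \approx 2.5$)
$J^{2} = \left(\frac{5}{2}\right)^{2} = \frac{25}{4}$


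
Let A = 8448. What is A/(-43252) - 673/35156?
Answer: -7411511/34558348 ≈ -0.21446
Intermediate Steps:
A/(-43252) - 673/35156 = 8448/(-43252) - 673/35156 = 8448*(-1/43252) - 673*1/35156 = -192/983 - 673/35156 = -7411511/34558348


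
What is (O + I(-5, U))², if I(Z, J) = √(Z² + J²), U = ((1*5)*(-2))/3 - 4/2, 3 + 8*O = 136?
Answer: 189985/576 + 133*√481/12 ≈ 572.91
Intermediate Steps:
O = 133/8 (O = -3/8 + (⅛)*136 = -3/8 + 17 = 133/8 ≈ 16.625)
U = -16/3 (U = (5*(-2))*(⅓) - 4*½ = -10*⅓ - 2 = -10/3 - 2 = -16/3 ≈ -5.3333)
I(Z, J) = √(J² + Z²)
(O + I(-5, U))² = (133/8 + √((-16/3)² + (-5)²))² = (133/8 + √(256/9 + 25))² = (133/8 + √(481/9))² = (133/8 + √481/3)²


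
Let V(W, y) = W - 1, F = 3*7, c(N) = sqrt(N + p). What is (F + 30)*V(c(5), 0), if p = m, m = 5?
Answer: -51 + 51*sqrt(10) ≈ 110.28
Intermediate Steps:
p = 5
c(N) = sqrt(5 + N) (c(N) = sqrt(N + 5) = sqrt(5 + N))
F = 21
V(W, y) = -1 + W
(F + 30)*V(c(5), 0) = (21 + 30)*(-1 + sqrt(5 + 5)) = 51*(-1 + sqrt(10)) = -51 + 51*sqrt(10)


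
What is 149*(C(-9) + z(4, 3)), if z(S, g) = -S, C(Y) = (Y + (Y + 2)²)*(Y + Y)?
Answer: -107876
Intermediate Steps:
C(Y) = 2*Y*(Y + (2 + Y)²) (C(Y) = (Y + (2 + Y)²)*(2*Y) = 2*Y*(Y + (2 + Y)²))
149*(C(-9) + z(4, 3)) = 149*(2*(-9)*(-9 + (2 - 9)²) - 1*4) = 149*(2*(-9)*(-9 + (-7)²) - 4) = 149*(2*(-9)*(-9 + 49) - 4) = 149*(2*(-9)*40 - 4) = 149*(-720 - 4) = 149*(-724) = -107876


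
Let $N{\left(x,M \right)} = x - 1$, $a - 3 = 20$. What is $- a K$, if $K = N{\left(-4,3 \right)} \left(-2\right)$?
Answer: $-230$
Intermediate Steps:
$a = 23$ ($a = 3 + 20 = 23$)
$N{\left(x,M \right)} = -1 + x$ ($N{\left(x,M \right)} = x - 1 = -1 + x$)
$K = 10$ ($K = \left(-1 - 4\right) \left(-2\right) = \left(-5\right) \left(-2\right) = 10$)
$- a K = \left(-1\right) 23 \cdot 10 = \left(-23\right) 10 = -230$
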